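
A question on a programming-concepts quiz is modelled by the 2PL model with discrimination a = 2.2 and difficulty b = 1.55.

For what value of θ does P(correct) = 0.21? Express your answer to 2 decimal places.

P(θ) = 1 / (1 + exp(−a(θ − b)))
logit = ln(0.2100/0.7900) = -1.3249
θ = b + logit/(a) = 1.55 + (-1.3249)/2.2000 = 0.9478

0.95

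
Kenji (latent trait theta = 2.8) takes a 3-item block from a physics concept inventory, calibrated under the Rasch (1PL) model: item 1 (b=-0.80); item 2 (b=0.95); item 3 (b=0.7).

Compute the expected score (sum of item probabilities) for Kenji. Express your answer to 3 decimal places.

2.728

P(theta) = 1 / (1 + exp(−(theta − b)))
P_1 = 1/(1+e^{-3.6000}) = 0.9734
P_2 = 1/(1+e^{-1.8500}) = 0.8641
P_3 = 1/(1+e^{-2.1000}) = 0.8909
E[score] = 0.9734 + 0.8641 + 0.8909 = 2.7284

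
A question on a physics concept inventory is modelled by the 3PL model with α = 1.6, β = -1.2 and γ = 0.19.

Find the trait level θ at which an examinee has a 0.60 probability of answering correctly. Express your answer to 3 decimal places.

P(θ) = γ + (1 − γ) · 1 / (1 + exp(−α(θ − β)))
Remove guessing floor: (0.60 − 0.19)/(1 − 0.19) = 0.5062
logit = ln(0.5062/0.4938) = 0.0247
θ = β + logit/(α) = -1.2 + 0.0247/1.6000 = -1.1846

-1.185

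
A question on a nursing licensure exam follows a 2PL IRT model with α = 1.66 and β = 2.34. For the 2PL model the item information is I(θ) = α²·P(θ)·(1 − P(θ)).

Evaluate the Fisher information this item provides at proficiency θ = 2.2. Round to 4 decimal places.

0.6797

P = 1/(1+e^{0.2324}) = 0.4422
P(1−P) = 0.4422 × 0.5578 = 0.2467
I = α² × P(1−P) = 1.66² × 0.2467 = 0.67968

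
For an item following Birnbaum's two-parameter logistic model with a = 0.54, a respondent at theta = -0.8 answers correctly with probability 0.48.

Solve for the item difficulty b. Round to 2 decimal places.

-0.65

P(theta) = 1 / (1 + exp(−a(theta − b)))
logit(0.48) = ln(0.48/0.52) = -0.0800
b = theta − logit/(a) = -0.8 − (-0.0800)/0.5400 = -0.6518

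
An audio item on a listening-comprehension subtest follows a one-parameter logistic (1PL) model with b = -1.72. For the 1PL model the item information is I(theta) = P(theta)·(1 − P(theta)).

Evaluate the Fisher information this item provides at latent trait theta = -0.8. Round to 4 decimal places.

P = 1/(1+e^{-0.9200}) = 0.7150
P(1−P) = 0.7150 × 0.2850 = 0.2038
I = P(1−P) = 0.20376

0.2038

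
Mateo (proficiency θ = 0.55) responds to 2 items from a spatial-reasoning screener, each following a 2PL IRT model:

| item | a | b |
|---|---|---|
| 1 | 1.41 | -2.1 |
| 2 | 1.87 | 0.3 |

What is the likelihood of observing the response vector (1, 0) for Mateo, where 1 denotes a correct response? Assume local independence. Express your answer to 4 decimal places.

P(θ) = 1 / (1 + exp(−a(θ − b)))
P_1 = 1/(1+e^{-3.7365}) = 0.9767
P_2 = 1/(1+e^{-0.4675}) = 0.6148
L = P_1 × (1−P_2) = 0.9767 × 0.3852 = 0.37624

0.3762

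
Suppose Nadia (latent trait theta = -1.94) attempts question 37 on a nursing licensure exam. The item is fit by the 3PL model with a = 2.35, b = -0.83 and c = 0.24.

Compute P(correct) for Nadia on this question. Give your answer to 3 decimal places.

P(theta) = c + (1 − c) · 1 / (1 + exp(−a(theta − b)))
Exponent: 2.35 × (-1.94 − (-0.83)) = -2.6085
1/(1 + e^{2.6085}) = 0.0686
P = 0.24 + 0.76 × 0.0686 = 0.2921

0.292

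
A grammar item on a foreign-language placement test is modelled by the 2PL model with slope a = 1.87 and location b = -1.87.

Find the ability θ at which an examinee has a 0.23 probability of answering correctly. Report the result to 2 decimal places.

P(θ) = 1 / (1 + exp(−a(θ − b)))
logit = ln(0.2300/0.7700) = -1.2083
θ = b + logit/(a) = -1.87 + (-1.2083)/1.8700 = -2.5162

-2.52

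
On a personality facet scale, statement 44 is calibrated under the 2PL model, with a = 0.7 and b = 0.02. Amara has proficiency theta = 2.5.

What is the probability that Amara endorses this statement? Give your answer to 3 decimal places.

0.850

P(theta) = 1 / (1 + exp(−a(theta − b)))
Exponent: 0.7 × (2.5 − 0.02) = 1.7360
1/(1 + e^{-1.7360}) = 0.8502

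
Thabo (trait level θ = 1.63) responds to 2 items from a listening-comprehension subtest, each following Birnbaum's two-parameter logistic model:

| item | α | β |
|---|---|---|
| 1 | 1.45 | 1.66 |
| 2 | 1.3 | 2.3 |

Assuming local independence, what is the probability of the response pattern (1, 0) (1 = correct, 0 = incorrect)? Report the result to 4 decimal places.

0.3448

P(θ) = 1 / (1 + exp(−α(θ − β)))
P_1 = 1/(1+e^{0.0435}) = 0.4891
P_2 = 1/(1+e^{0.8710}) = 0.2950
L = P_1 × (1−P_2) = 0.4891 × 0.7050 = 0.34481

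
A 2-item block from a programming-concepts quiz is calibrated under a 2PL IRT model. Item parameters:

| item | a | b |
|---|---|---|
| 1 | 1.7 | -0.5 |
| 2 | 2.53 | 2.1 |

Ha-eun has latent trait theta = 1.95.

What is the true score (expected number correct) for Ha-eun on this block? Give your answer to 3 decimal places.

1.391

P(theta) = 1 / (1 + exp(−a(theta − b)))
P_1 = 1/(1+e^{-4.1650}) = 0.9847
P_2 = 1/(1+e^{0.3795}) = 0.4062
E[score] = 0.9847 + 0.4062 = 1.3910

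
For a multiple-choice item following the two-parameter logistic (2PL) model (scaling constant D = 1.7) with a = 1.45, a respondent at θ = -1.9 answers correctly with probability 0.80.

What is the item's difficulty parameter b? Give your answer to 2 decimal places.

P(θ) = 1 / (1 + exp(−D·a(θ − b)))
logit(0.80) = ln(0.80/0.20) = 1.3863
b = θ − logit/(1.7·a) = -1.9 − 1.3863/2.4650 = -2.4624

-2.46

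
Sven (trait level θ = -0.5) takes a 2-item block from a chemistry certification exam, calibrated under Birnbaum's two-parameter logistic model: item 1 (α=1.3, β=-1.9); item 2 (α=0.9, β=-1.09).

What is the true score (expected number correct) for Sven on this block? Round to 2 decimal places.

1.49

P(θ) = 1 / (1 + exp(−α(θ − β)))
P_1 = 1/(1+e^{-1.8200}) = 0.8606
P_2 = 1/(1+e^{-0.5310}) = 0.6297
E[score] = 0.8606 + 0.6297 = 1.4903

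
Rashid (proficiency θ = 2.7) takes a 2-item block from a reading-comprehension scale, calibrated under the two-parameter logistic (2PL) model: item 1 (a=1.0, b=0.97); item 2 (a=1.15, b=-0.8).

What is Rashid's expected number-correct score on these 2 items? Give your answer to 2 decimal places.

P(θ) = 1 / (1 + exp(−a(θ − b)))
P_1 = 1/(1+e^{-1.7300}) = 0.8494
P_2 = 1/(1+e^{-4.0250}) = 0.9825
E[score] = 0.8494 + 0.9825 = 1.8319

1.83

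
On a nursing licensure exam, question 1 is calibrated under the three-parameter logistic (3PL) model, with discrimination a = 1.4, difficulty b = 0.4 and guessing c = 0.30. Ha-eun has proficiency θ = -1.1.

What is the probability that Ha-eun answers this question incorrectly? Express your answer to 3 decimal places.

P(θ) = c + (1 − c) · 1 / (1 + exp(−a(θ − b)))
Exponent: 1.4 × (-1.1 − 0.4) = -2.1000
1/(1 + e^{2.1000}) = 0.1091
P = 0.30 + 0.70 × 0.1091 = 0.3764
P(incorrect) = 1 − 0.3764 = 0.6236

0.624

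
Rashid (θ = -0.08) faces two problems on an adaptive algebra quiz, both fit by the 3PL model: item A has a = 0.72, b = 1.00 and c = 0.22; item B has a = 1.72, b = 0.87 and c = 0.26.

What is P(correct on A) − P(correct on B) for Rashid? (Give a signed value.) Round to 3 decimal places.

P(θ) = c + (1 − c) · 1 / (1 + exp(−a(θ − b)))
P_A = 0.4656
P_B = 0.3808
P_A − P_B = 0.0847

0.085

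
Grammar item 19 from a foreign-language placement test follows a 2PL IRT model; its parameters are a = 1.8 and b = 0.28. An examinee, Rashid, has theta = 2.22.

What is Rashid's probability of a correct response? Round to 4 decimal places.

P(theta) = 1 / (1 + exp(−a(theta − b)))
Exponent: 1.8 × (2.22 − 0.28) = 3.4920
1/(1 + e^{-3.4920}) = 0.9705

0.9705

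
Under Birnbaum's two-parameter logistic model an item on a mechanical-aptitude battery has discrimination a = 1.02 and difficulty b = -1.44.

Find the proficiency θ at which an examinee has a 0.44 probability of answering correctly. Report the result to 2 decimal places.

-1.68

P(θ) = 1 / (1 + exp(−a(θ − b)))
logit = ln(0.4400/0.5600) = -0.2412
θ = b + logit/(a) = -1.44 + (-0.2412)/1.0200 = -1.6764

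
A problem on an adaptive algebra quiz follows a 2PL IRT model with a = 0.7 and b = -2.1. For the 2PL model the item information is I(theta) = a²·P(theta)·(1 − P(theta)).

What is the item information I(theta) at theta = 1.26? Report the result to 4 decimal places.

P = 1/(1+e^{-2.3520}) = 0.9131
P(1−P) = 0.9131 × 0.0869 = 0.0794
I = a² × P(1−P) = 0.7² × 0.0794 = 0.03888

0.0389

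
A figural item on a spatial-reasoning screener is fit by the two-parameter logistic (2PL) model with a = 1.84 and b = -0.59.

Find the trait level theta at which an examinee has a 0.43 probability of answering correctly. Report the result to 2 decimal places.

P(theta) = 1 / (1 + exp(−a(theta − b)))
logit = ln(0.4300/0.5700) = -0.2819
theta = b + logit/(a) = -0.59 + (-0.2819)/1.8400 = -0.7432

-0.74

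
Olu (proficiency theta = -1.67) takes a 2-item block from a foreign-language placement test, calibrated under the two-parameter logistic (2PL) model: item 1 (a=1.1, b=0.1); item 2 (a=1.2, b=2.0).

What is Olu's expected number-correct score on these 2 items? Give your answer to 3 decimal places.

0.137

P(theta) = 1 / (1 + exp(−a(theta − b)))
P_1 = 1/(1+e^{1.9470}) = 0.1249
P_2 = 1/(1+e^{4.4040}) = 0.0121
E[score] = 0.1249 + 0.0121 = 0.1370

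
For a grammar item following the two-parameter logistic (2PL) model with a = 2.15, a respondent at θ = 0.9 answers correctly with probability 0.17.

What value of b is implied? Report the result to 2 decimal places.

1.64

P(θ) = 1 / (1 + exp(−a(θ − b)))
logit(0.17) = ln(0.17/0.83) = -1.5856
b = θ − logit/(a) = 0.9 − (-1.5856)/2.1500 = 1.6375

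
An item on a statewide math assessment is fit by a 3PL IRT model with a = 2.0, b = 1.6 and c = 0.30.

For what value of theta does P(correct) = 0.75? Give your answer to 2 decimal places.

P(theta) = c + (1 − c) · 1 / (1 + exp(−a(theta − b)))
Remove guessing floor: (0.75 − 0.30)/(1 − 0.30) = 0.6429
logit = ln(0.6429/0.3571) = 0.5878
theta = b + logit/(a) = 1.6 + 0.5878/2.0000 = 1.8939

1.89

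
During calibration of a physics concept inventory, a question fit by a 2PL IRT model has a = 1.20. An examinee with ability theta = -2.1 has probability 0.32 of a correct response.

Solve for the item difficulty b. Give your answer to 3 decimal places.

P(theta) = 1 / (1 + exp(−a(theta − b)))
logit(0.32) = ln(0.32/0.68) = -0.7538
b = theta − logit/(a) = -2.1 − (-0.7538)/1.2000 = -1.4719

-1.472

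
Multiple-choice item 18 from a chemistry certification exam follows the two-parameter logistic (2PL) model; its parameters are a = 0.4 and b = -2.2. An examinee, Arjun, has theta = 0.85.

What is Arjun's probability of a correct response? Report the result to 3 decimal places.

P(theta) = 1 / (1 + exp(−a(theta − b)))
Exponent: 0.4 × (0.85 − (-2.2)) = 1.2200
1/(1 + e^{-1.2200}) = 0.7721

0.772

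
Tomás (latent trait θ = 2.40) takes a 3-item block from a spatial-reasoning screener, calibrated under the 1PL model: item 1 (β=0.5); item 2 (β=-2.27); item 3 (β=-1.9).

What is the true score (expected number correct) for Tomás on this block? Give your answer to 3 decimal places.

2.847

P(θ) = 1 / (1 + exp(−(θ − β)))
P_1 = 1/(1+e^{-1.9000}) = 0.8699
P_2 = 1/(1+e^{-4.6700}) = 0.9907
P_3 = 1/(1+e^{-4.3000}) = 0.9866
E[score] = 0.8699 + 0.9907 + 0.9866 = 2.8472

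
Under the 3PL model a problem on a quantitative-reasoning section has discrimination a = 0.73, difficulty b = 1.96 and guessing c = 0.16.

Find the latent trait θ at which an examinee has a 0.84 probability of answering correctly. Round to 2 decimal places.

P(θ) = c + (1 − c) · 1 / (1 + exp(−a(θ − b)))
Remove guessing floor: (0.84 − 0.16)/(1 − 0.16) = 0.8095
logit = ln(0.8095/0.1905) = 1.4469
θ = b + logit/(a) = 1.96 + 1.4469/0.7300 = 3.9421

3.94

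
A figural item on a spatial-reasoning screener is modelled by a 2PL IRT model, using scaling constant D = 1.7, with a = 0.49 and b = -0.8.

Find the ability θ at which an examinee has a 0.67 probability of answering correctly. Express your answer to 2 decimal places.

P(θ) = 1 / (1 + exp(−D·a(θ − b)))
logit = ln(0.6700/0.3300) = 0.7082
θ = b + logit/(1.7·a) = -0.8 + 0.7082/0.8330 = 0.0502

0.05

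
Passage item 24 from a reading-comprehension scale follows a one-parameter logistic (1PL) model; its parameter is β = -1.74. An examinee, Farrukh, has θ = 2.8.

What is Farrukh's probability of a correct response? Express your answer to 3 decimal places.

0.989

P(θ) = 1 / (1 + exp(−(θ − β)))
Exponent: (2.8 − (-1.74)) = 4.5400
1/(1 + e^{-4.5400}) = 0.9894
P = 0.9894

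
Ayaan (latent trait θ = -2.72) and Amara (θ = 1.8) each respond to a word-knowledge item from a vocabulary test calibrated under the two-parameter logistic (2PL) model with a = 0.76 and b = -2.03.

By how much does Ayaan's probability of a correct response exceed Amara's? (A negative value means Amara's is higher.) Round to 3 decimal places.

-0.577

P(θ) = 1 / (1 + exp(−a(θ − b)))
P(Ayaan) = 0.3718  [exponent -0.5244]
P(Amara) = 0.9484  [exponent 2.9108]
Difference = 0.3718 − 0.9484 = -0.5766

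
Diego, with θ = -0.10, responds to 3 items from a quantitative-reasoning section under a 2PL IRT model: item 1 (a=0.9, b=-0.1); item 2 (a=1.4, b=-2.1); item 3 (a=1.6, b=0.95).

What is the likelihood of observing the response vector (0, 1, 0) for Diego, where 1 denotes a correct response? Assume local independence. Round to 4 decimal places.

0.3973

P(θ) = 1 / (1 + exp(−a(θ − b)))
P_1 = 1/(1+e^{0.0000}) = 0.5000
P_2 = 1/(1+e^{-2.8000}) = 0.9427
P_3 = 1/(1+e^{1.6800}) = 0.1571
L = (1−P_1) × P_2 × (1−P_3) = 0.5000 × 0.9427 × 0.8429 = 0.39729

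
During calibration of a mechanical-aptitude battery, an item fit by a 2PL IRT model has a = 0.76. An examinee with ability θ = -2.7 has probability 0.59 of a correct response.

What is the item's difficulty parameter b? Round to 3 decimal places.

-3.179

P(θ) = 1 / (1 + exp(−a(θ − b)))
logit(0.59) = ln(0.59/0.41) = 0.3640
b = θ − logit/(a) = -2.7 − 0.3640/0.7600 = -3.1789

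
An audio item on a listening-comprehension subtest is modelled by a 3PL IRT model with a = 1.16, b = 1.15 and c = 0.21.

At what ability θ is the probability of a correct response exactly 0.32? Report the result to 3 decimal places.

P(θ) = c + (1 − c) · 1 / (1 + exp(−a(θ − b)))
Remove guessing floor: (0.32 − 0.21)/(1 − 0.21) = 0.1392
logit = ln(0.1392/0.8608) = -1.8216
θ = b + logit/(a) = 1.15 + (-1.8216)/1.1600 = -0.4204

-0.420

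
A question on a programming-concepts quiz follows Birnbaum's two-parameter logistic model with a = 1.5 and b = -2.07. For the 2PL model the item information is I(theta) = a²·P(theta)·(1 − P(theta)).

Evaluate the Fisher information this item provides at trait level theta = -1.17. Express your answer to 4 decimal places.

P = 1/(1+e^{-1.3500}) = 0.7941
P(1−P) = 0.7941 × 0.2059 = 0.1635
I = a² × P(1−P) = 1.5² × 0.1635 = 0.36785

0.3678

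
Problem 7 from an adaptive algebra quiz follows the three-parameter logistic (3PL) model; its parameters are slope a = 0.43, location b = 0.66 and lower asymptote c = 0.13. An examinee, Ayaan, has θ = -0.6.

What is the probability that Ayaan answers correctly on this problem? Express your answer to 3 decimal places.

P(θ) = c + (1 − c) · 1 / (1 + exp(−a(θ − b)))
Exponent: 0.43 × (-0.6 − 0.66) = -0.5418
1/(1 + e^{0.5418}) = 0.3678
P = 0.13 + 0.87 × 0.3678 = 0.4500

0.450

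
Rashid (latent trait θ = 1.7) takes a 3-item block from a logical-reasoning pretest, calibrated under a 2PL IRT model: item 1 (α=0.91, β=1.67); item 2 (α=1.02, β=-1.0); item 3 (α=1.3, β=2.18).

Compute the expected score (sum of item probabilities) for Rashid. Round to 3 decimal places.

P(θ) = 1 / (1 + exp(−α(θ − β)))
P_1 = 1/(1+e^{-0.0273}) = 0.5068
P_2 = 1/(1+e^{-2.7540}) = 0.9401
P_3 = 1/(1+e^{0.6240}) = 0.3489
E[score] = 0.5068 + 0.9401 + 0.3489 = 1.7958

1.796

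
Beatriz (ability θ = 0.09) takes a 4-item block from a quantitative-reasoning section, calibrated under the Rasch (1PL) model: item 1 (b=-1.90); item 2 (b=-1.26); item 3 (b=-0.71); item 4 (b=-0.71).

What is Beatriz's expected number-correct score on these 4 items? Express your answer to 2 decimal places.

3.05

P(θ) = 1 / (1 + exp(−(θ − b)))
P_1 = 1/(1+e^{-1.9900}) = 0.8797
P_2 = 1/(1+e^{-1.3500}) = 0.7941
P_3 = 1/(1+e^{-0.8000}) = 0.6900
P_4 = 1/(1+e^{-0.8000}) = 0.6900
E[score] = 0.8797 + 0.7941 + 0.6900 + 0.6900 = 3.0538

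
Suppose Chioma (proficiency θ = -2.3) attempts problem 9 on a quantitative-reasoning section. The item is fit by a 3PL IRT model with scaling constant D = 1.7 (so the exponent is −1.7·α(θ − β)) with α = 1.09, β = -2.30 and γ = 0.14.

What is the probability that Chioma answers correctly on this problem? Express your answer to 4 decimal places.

0.5700

P(θ) = γ + (1 − γ) · 1 / (1 + exp(−D·α(θ − β)))
Exponent: 1.7 × 1.09 × (-2.3 − (-2.30)) = 0.0000
1/(1 + e^{0.0000}) = 0.5000
P = 0.14 + 0.86 × 0.5000 = 0.5700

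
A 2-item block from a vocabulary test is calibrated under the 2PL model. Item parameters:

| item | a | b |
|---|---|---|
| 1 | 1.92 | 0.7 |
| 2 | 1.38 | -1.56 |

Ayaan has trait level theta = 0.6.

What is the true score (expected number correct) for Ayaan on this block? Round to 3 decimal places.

1.404

P(theta) = 1 / (1 + exp(−a(theta − b)))
P_1 = 1/(1+e^{0.1920}) = 0.4521
P_2 = 1/(1+e^{-2.9808}) = 0.9517
E[score] = 0.4521 + 0.9517 = 1.4038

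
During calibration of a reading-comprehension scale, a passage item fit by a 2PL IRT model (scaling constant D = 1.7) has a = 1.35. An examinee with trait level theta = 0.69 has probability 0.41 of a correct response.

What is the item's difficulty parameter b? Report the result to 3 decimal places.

P(theta) = 1 / (1 + exp(−D·a(theta − b)))
logit(0.41) = ln(0.41/0.59) = -0.3640
b = theta − logit/(1.7·a) = 0.69 − (-0.3640)/2.2950 = 0.8486

0.849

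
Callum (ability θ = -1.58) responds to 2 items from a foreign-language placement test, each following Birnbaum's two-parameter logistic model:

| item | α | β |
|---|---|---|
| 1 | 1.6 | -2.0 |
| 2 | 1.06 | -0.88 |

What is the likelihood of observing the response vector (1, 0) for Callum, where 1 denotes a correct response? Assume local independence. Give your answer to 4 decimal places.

0.4484

P(θ) = 1 / (1 + exp(−α(θ − β)))
P_1 = 1/(1+e^{-0.6720}) = 0.6620
P_2 = 1/(1+e^{0.7420}) = 0.3226
L = P_1 × (1−P_2) = 0.6620 × 0.6774 = 0.44843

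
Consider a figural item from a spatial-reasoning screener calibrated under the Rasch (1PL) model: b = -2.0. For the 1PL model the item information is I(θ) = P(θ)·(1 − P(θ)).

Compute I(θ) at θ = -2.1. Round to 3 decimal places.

P = 1/(1+e^{0.1000}) = 0.4750
P(1−P) = 0.4750 × 0.5250 = 0.2494
I = P(1−P) = 0.24938

0.249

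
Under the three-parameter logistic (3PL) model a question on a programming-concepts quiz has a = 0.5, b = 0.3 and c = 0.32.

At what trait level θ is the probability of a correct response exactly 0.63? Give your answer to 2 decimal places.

P(θ) = c + (1 − c) · 1 / (1 + exp(−a(θ − b)))
Remove guessing floor: (0.63 − 0.32)/(1 − 0.32) = 0.4559
logit = ln(0.4559/0.5441) = -0.1769
θ = b + logit/(a) = 0.3 + (-0.1769)/0.5000 = -0.0539

-0.05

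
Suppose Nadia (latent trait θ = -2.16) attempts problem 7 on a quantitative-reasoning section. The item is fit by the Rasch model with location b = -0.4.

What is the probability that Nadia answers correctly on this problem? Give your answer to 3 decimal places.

P(θ) = 1 / (1 + exp(−(θ − b)))
Exponent: (-2.16 − (-0.4)) = -1.7600
1/(1 + e^{1.7600}) = 0.1468
P = 0.1468

0.147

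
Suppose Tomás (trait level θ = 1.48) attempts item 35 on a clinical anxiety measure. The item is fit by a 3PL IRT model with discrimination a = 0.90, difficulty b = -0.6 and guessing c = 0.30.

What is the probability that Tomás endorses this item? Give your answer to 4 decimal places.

P(θ) = c + (1 − c) · 1 / (1 + exp(−a(θ − b)))
Exponent: 0.90 × (1.48 − (-0.6)) = 1.8720
1/(1 + e^{-1.8720}) = 0.8667
P = 0.30 + 0.70 × 0.8667 = 0.9067

0.9067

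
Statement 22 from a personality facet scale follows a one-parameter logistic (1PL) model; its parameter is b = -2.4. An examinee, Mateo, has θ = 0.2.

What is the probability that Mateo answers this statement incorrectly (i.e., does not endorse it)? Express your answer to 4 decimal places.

0.0691

P(θ) = 1 / (1 + exp(−(θ − b)))
Exponent: (0.2 − (-2.4)) = 2.6000
1/(1 + e^{-2.6000}) = 0.9309
P = 0.9309
P(incorrect) = 1 − 0.9309 = 0.0691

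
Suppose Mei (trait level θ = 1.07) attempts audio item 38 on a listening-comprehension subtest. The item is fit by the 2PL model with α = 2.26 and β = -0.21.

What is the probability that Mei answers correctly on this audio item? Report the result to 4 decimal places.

0.9475

P(θ) = 1 / (1 + exp(−α(θ − β)))
Exponent: 2.26 × (1.07 − (-0.21)) = 2.8928
1/(1 + e^{-2.8928}) = 0.9475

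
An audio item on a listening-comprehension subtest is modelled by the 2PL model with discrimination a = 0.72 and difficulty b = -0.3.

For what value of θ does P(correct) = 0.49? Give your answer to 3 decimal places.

P(θ) = 1 / (1 + exp(−a(θ − b)))
logit = ln(0.4900/0.5100) = -0.0400
θ = b + logit/(a) = -0.3 + (-0.0400)/0.7200 = -0.3556

-0.356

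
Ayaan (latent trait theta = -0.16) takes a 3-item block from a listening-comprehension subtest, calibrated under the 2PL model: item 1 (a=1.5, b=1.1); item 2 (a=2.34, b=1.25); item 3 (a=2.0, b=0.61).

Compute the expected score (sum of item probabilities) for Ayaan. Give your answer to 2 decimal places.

0.34

P(theta) = 1 / (1 + exp(−a(theta − b)))
P_1 = 1/(1+e^{1.8900}) = 0.1312
P_2 = 1/(1+e^{3.2994}) = 0.0356
P_3 = 1/(1+e^{1.5400}) = 0.1765
E[score] = 0.1312 + 0.0356 + 0.1765 = 0.3434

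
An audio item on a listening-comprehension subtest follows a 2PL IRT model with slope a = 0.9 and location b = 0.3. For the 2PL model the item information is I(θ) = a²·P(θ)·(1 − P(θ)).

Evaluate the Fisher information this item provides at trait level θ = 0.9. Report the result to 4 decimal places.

0.1884

P = 1/(1+e^{-0.5400}) = 0.6318
P(1−P) = 0.6318 × 0.3682 = 0.2326
I = a² × P(1−P) = 0.9² × 0.2326 = 0.18843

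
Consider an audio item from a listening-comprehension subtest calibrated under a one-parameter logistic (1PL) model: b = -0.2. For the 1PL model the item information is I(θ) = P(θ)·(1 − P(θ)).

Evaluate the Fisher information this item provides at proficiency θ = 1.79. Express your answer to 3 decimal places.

P = 1/(1+e^{-1.9900}) = 0.8797
P(1−P) = 0.8797 × 0.1203 = 0.1058
I = P(1−P) = 0.10580

0.106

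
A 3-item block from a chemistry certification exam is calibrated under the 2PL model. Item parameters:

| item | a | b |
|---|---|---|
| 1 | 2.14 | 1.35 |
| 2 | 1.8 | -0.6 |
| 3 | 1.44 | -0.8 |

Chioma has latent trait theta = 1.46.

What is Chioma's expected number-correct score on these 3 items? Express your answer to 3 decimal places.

2.497

P(theta) = 1 / (1 + exp(−a(theta − b)))
P_1 = 1/(1+e^{-0.2354}) = 0.5586
P_2 = 1/(1+e^{-3.7080}) = 0.9761
P_3 = 1/(1+e^{-3.2544}) = 0.9628
E[score] = 0.5586 + 0.9761 + 0.9628 = 2.4975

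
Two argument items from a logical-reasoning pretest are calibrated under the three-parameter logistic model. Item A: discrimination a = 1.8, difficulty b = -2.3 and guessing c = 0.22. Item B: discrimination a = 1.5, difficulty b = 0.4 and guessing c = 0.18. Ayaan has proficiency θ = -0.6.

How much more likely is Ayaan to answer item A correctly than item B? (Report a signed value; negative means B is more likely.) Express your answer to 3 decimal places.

0.635

P(θ) = c + (1 − c) · 1 / (1 + exp(−a(θ − b)))
P_A = 0.9651
P_B = 0.3296
P_A − P_B = 0.6355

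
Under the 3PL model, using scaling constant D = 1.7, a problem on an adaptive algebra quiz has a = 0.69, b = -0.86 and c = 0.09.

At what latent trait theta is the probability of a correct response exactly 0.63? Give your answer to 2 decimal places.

-0.54

P(theta) = c + (1 − c) · 1 / (1 + exp(−D·a(theta − b)))
Remove guessing floor: (0.63 − 0.09)/(1 − 0.09) = 0.5934
logit = ln(0.5934/0.4066) = 0.3781
theta = b + logit/(1.7·a) = -0.86 + 0.3781/1.1730 = -0.5377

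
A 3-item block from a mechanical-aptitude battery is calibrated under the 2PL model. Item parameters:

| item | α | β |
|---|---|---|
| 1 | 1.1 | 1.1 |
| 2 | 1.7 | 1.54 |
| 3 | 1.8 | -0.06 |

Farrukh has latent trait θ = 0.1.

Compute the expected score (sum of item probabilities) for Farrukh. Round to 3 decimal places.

P(θ) = 1 / (1 + exp(−α(θ − β)))
P_1 = 1/(1+e^{1.1000}) = 0.2497
P_2 = 1/(1+e^{2.4480}) = 0.0796
P_3 = 1/(1+e^{-0.2880}) = 0.5715
E[score] = 0.2497 + 0.0796 + 0.5715 = 0.9008

0.901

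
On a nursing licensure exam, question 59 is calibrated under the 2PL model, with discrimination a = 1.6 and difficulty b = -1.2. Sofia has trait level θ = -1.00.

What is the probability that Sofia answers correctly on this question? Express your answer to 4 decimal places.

0.5793

P(θ) = 1 / (1 + exp(−a(θ − b)))
Exponent: 1.6 × (-1.00 − (-1.2)) = 0.3200
1/(1 + e^{-0.3200}) = 0.5793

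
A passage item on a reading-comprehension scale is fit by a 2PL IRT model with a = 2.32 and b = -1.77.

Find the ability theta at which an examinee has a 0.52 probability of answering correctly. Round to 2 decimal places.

-1.74

P(theta) = 1 / (1 + exp(−a(theta − b)))
logit = ln(0.5200/0.4800) = 0.0800
theta = b + logit/(a) = -1.77 + 0.0800/2.3200 = -1.7355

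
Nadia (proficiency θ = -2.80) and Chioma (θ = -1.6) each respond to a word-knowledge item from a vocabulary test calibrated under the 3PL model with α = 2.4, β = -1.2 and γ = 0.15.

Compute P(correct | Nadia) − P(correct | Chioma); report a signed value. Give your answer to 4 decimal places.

-0.2175

P(θ) = γ + (1 − γ) · 1 / (1 + exp(−α(θ − β)))
P(Nadia) = 0.1679  [exponent -3.8400]
P(Chioma) = 0.3853  [exponent -0.9600]
Difference = 0.1679 − 0.3853 = -0.2175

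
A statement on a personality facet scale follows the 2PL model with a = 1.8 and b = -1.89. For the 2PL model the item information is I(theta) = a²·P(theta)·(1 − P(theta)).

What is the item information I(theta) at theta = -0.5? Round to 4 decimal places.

0.2268

P = 1/(1+e^{-2.5020}) = 0.9243
P(1−P) = 0.9243 × 0.0757 = 0.0700
I = a² × P(1−P) = 1.8² × 0.0700 = 0.22675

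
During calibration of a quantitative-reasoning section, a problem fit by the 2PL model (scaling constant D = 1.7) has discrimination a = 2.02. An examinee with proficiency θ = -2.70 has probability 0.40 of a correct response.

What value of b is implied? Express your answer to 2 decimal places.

P(θ) = 1 / (1 + exp(−D·a(θ − b)))
logit(0.40) = ln(0.40/0.60) = -0.4055
b = θ − logit/(1.7·a) = -2.70 − (-0.4055)/3.4340 = -2.5819

-2.58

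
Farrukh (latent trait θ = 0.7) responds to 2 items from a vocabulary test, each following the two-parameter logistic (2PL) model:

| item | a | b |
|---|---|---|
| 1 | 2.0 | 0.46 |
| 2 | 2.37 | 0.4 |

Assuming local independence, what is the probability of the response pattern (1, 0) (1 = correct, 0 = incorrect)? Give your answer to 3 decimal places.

0.203

P(θ) = 1 / (1 + exp(−a(θ − b)))
P_1 = 1/(1+e^{-0.4800}) = 0.6177
P_2 = 1/(1+e^{-0.7110}) = 0.6706
L = P_1 × (1−P_2) = 0.6177 × 0.3294 = 0.20347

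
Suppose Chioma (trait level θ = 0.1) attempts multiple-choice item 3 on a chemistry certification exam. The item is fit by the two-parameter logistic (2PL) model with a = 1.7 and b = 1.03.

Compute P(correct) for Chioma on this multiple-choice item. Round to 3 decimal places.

P(θ) = 1 / (1 + exp(−a(θ − b)))
Exponent: 1.7 × (0.1 − 1.03) = -1.5810
1/(1 + e^{1.5810}) = 0.1707

0.171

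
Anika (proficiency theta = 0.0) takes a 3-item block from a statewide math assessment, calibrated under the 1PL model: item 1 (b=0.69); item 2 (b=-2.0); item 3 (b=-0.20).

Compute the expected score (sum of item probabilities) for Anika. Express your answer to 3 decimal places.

1.765

P(theta) = 1 / (1 + exp(−(theta − b)))
P_1 = 1/(1+e^{0.6900}) = 0.3340
P_2 = 1/(1+e^{-2.0000}) = 0.8808
P_3 = 1/(1+e^{-0.2000}) = 0.5498
E[score] = 0.3340 + 0.8808 + 0.5498 = 1.7647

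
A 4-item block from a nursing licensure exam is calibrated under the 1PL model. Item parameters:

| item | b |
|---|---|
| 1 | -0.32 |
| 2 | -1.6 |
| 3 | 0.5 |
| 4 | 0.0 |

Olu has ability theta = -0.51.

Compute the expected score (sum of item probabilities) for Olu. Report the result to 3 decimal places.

1.843

P(theta) = 1 / (1 + exp(−(theta − b)))
P_1 = 1/(1+e^{0.1900}) = 0.4526
P_2 = 1/(1+e^{-1.0900}) = 0.7484
P_3 = 1/(1+e^{1.0100}) = 0.2670
P_4 = 1/(1+e^{0.5100}) = 0.3752
E[score] = 0.4526 + 0.7484 + 0.2670 + 0.3752 = 1.8432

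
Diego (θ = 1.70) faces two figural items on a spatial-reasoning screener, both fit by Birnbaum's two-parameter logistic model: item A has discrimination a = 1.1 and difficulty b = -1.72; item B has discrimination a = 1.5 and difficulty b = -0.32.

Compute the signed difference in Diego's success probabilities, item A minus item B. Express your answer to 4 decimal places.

P(θ) = 1 / (1 + exp(−a(θ − b)))
P_A = 0.9773
P_B = 0.9539
P_A − P_B = 0.0234

0.0234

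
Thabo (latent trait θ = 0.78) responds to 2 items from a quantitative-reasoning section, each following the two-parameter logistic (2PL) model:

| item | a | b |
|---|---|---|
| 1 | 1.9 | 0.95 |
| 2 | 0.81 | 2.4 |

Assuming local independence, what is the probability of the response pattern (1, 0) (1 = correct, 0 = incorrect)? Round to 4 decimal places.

P(θ) = 1 / (1 + exp(−a(θ − b)))
P_1 = 1/(1+e^{0.3230}) = 0.4199
P_2 = 1/(1+e^{1.3122}) = 0.2121
L = P_1 × (1−P_2) = 0.4199 × 0.7879 = 0.33087

0.3309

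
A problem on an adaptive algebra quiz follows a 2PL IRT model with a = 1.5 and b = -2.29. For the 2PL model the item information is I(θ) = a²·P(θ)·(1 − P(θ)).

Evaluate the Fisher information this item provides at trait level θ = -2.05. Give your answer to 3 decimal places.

0.545

P = 1/(1+e^{-0.3600}) = 0.5890
P(1−P) = 0.5890 × 0.4110 = 0.2421
I = a² × P(1−P) = 1.5² × 0.2421 = 0.54466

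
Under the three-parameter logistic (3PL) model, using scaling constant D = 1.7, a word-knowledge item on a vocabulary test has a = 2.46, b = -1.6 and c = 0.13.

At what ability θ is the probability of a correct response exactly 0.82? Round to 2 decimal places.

P(θ) = c + (1 − c) · 1 / (1 + exp(−D·a(θ − b)))
Remove guessing floor: (0.82 − 0.13)/(1 − 0.13) = 0.7931
logit = ln(0.7931/0.2069) = 1.3437
θ = b + logit/(1.7·a) = -1.6 + 1.3437/4.1820 = -1.2787

-1.28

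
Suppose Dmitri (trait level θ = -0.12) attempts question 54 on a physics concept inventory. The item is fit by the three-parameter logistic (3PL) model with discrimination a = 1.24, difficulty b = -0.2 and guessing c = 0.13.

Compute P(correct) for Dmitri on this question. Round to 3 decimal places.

P(θ) = c + (1 − c) · 1 / (1 + exp(−a(θ − b)))
Exponent: 1.24 × (-0.12 − (-0.2)) = 0.0992
1/(1 + e^{-0.0992}) = 0.5248
P = 0.13 + 0.87 × 0.5248 = 0.5866

0.587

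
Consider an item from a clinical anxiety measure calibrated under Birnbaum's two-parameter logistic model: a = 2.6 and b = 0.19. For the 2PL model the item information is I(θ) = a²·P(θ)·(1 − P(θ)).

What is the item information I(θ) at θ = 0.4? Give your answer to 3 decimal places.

P = 1/(1+e^{-0.5460}) = 0.6332
P(1−P) = 0.6332 × 0.3668 = 0.2323
I = a² × P(1−P) = 2.6² × 0.2323 = 1.57005

1.570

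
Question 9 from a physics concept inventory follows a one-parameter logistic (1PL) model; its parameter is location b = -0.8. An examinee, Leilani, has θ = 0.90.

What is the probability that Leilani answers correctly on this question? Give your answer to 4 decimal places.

P(θ) = 1 / (1 + exp(−(θ − b)))
Exponent: (0.90 − (-0.8)) = 1.7000
1/(1 + e^{-1.7000}) = 0.8455
P = 0.8455

0.8455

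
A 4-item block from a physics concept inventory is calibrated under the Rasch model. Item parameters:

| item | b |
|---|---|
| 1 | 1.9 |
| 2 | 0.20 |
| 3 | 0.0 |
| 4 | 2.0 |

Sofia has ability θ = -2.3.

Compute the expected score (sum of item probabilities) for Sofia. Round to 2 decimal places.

P(θ) = 1 / (1 + exp(−(θ − b)))
P_1 = 1/(1+e^{4.2000}) = 0.0148
P_2 = 1/(1+e^{2.5000}) = 0.0759
P_3 = 1/(1+e^{2.3000}) = 0.0911
P_4 = 1/(1+e^{4.3000}) = 0.0134
E[score] = 0.0148 + 0.0759 + 0.0911 + 0.0134 = 0.1951

0.20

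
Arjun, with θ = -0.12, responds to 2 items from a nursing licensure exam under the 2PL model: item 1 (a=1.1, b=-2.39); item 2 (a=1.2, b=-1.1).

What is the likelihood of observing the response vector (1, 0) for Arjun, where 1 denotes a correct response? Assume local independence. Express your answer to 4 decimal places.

0.2178

P(θ) = 1 / (1 + exp(−a(θ − b)))
P_1 = 1/(1+e^{-2.4970}) = 0.9239
P_2 = 1/(1+e^{-1.1760}) = 0.7642
L = P_1 × (1−P_2) = 0.9239 × 0.2358 = 0.21784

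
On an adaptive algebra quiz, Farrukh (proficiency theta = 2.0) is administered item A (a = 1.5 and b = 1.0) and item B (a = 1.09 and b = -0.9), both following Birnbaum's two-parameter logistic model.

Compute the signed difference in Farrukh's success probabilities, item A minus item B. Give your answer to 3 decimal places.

P(theta) = 1 / (1 + exp(−a(theta − b)))
P_A = 0.8176
P_B = 0.9593
P_A − P_B = -0.1418

-0.142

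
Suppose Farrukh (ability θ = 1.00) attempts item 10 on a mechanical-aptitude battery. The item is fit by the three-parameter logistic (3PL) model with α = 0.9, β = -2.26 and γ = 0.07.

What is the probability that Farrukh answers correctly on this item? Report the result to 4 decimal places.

0.9530

P(θ) = γ + (1 − γ) · 1 / (1 + exp(−α(θ − β)))
Exponent: 0.9 × (1.00 − (-2.26)) = 2.9340
1/(1 + e^{-2.9340}) = 0.9495
P = 0.07 + 0.93 × 0.9495 = 0.9530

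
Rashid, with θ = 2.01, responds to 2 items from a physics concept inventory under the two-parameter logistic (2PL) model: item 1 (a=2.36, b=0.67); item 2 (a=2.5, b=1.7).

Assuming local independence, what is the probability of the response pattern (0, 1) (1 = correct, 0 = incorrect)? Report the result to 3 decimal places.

P(θ) = 1 / (1 + exp(−a(θ − b)))
P_1 = 1/(1+e^{-3.1624}) = 0.9594
P_2 = 1/(1+e^{-0.7750}) = 0.6846
L = (1−P_1) × P_2 = 0.0406 × 0.6846 = 0.02780

0.028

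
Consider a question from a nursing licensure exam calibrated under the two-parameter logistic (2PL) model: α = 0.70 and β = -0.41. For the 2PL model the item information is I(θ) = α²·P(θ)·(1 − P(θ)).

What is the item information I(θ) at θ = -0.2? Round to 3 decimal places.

0.122

P = 1/(1+e^{-0.1470}) = 0.5367
P(1−P) = 0.5367 × 0.4633 = 0.2487
I = α² × P(1−P) = 0.70² × 0.2487 = 0.12184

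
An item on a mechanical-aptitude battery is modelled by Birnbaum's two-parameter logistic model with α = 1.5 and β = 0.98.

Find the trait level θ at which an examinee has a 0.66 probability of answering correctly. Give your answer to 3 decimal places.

1.422

P(θ) = 1 / (1 + exp(−α(θ − β)))
logit = ln(0.6600/0.3400) = 0.6633
θ = β + logit/(α) = 0.98 + 0.6633/1.5000 = 1.4222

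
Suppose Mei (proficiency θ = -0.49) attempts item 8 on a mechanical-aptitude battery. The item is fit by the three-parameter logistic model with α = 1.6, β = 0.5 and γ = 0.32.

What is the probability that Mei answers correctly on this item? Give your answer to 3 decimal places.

0.436

P(θ) = γ + (1 − γ) · 1 / (1 + exp(−α(θ − β)))
Exponent: 1.6 × (-0.49 − 0.5) = -1.5840
1/(1 + e^{1.5840}) = 0.1702
P = 0.32 + 0.68 × 0.1702 = 0.4358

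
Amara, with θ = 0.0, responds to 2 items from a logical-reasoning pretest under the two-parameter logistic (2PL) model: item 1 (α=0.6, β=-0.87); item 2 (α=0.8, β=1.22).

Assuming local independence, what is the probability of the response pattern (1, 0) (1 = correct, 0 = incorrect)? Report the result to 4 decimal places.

P(θ) = 1 / (1 + exp(−α(θ − β)))
P_1 = 1/(1+e^{-0.5220}) = 0.6276
P_2 = 1/(1+e^{0.9760}) = 0.2737
L = P_1 × (1−P_2) = 0.6276 × 0.7263 = 0.45585

0.4558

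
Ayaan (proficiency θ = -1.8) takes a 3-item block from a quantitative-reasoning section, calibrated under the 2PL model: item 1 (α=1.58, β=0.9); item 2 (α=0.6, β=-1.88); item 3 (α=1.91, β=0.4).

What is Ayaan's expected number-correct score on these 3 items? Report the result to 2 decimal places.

P(θ) = 1 / (1 + exp(−α(θ − β)))
P_1 = 1/(1+e^{4.2660}) = 0.0138
P_2 = 1/(1+e^{-0.0480}) = 0.5120
P_3 = 1/(1+e^{4.2020}) = 0.0147
E[score] = 0.0138 + 0.5120 + 0.0147 = 0.5406

0.54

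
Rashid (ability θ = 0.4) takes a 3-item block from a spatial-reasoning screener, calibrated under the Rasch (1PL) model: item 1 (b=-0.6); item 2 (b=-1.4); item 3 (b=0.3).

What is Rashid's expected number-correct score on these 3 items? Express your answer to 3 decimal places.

P(θ) = 1 / (1 + exp(−(θ − b)))
P_1 = 1/(1+e^{-1.0000}) = 0.7311
P_2 = 1/(1+e^{-1.8000}) = 0.8581
P_3 = 1/(1+e^{-0.1000}) = 0.5250
E[score] = 0.7311 + 0.8581 + 0.5250 = 2.1142

2.114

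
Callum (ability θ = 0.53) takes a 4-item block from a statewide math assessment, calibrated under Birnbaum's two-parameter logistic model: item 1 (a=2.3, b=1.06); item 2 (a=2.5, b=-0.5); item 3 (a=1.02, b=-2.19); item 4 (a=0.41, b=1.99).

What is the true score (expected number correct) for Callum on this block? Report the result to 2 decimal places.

2.45

P(θ) = 1 / (1 + exp(−a(θ − b)))
P_1 = 1/(1+e^{1.2190}) = 0.2281
P_2 = 1/(1+e^{-2.5750}) = 0.9292
P_3 = 1/(1+e^{-2.7744}) = 0.9413
P_4 = 1/(1+e^{0.5986}) = 0.3547
E[score] = 0.2281 + 0.9292 + 0.9413 + 0.3547 = 2.4533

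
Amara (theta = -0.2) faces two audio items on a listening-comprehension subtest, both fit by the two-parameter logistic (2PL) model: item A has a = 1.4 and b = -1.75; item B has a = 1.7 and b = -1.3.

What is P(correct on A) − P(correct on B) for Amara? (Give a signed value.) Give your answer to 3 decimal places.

0.031

P(theta) = 1 / (1 + exp(−a(theta − b)))
P_A = 0.8975
P_B = 0.8665
P_A − P_B = 0.0311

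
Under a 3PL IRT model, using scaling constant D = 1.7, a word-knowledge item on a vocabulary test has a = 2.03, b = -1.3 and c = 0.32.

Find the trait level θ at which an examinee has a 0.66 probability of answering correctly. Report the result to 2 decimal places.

-1.30

P(θ) = c + (1 − c) · 1 / (1 + exp(−D·a(θ − b)))
Remove guessing floor: (0.66 − 0.32)/(1 − 0.32) = 0.5000
logit = ln(0.5000/0.5000) = 0.0000
θ = b + logit/(1.7·a) = -1.3 + 0.0000/3.4510 = -1.3000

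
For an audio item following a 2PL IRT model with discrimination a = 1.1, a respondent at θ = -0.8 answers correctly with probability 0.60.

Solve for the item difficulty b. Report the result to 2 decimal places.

-1.17

P(θ) = 1 / (1 + exp(−a(θ − b)))
logit(0.60) = ln(0.60/0.40) = 0.4055
b = θ − logit/(a) = -0.8 − 0.4055/1.1000 = -1.1686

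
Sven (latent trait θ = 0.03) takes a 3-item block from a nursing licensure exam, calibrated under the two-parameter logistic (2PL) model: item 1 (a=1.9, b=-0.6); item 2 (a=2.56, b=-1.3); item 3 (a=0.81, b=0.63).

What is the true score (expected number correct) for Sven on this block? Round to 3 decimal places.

P(θ) = 1 / (1 + exp(−a(θ − b)))
P_1 = 1/(1+e^{-1.1970}) = 0.7680
P_2 = 1/(1+e^{-3.4048}) = 0.9679
P_3 = 1/(1+e^{0.4860}) = 0.3808
E[score] = 0.7680 + 0.9679 + 0.3808 = 2.1167

2.117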